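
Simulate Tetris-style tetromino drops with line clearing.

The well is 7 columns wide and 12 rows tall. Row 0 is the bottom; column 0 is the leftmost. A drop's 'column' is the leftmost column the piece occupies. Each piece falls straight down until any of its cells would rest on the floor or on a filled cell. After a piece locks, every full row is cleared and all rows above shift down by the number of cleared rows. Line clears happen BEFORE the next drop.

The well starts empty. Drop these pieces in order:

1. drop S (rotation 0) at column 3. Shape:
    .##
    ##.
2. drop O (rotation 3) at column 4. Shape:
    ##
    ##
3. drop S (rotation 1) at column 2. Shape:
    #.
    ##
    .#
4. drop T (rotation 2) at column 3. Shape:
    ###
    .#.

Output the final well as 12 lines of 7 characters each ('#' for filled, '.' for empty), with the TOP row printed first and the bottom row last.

Answer: .......
.......
.......
.......
.......
.......
...###.
....#..
..#.##.
..####.
...###.
...##..

Derivation:
Drop 1: S rot0 at col 3 lands with bottom-row=0; cleared 0 line(s) (total 0); column heights now [0 0 0 1 2 2 0], max=2
Drop 2: O rot3 at col 4 lands with bottom-row=2; cleared 0 line(s) (total 0); column heights now [0 0 0 1 4 4 0], max=4
Drop 3: S rot1 at col 2 lands with bottom-row=1; cleared 0 line(s) (total 0); column heights now [0 0 4 3 4 4 0], max=4
Drop 4: T rot2 at col 3 lands with bottom-row=4; cleared 0 line(s) (total 0); column heights now [0 0 4 6 6 6 0], max=6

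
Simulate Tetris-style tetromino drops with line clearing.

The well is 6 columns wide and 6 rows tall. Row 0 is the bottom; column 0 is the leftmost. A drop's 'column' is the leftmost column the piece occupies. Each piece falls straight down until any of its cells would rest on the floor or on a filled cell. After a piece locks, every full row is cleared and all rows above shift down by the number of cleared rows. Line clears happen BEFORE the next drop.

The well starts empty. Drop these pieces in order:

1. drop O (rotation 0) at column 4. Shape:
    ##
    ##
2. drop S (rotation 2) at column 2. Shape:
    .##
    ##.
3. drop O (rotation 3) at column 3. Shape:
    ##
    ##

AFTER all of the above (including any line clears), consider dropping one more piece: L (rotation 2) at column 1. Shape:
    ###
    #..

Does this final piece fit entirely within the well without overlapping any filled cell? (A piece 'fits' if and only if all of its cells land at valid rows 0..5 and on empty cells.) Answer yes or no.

Answer: yes

Derivation:
Drop 1: O rot0 at col 4 lands with bottom-row=0; cleared 0 line(s) (total 0); column heights now [0 0 0 0 2 2], max=2
Drop 2: S rot2 at col 2 lands with bottom-row=1; cleared 0 line(s) (total 0); column heights now [0 0 2 3 3 2], max=3
Drop 3: O rot3 at col 3 lands with bottom-row=3; cleared 0 line(s) (total 0); column heights now [0 0 2 5 5 2], max=5
Test piece L rot2 at col 1 (width 3): heights before test = [0 0 2 5 5 2]; fits = True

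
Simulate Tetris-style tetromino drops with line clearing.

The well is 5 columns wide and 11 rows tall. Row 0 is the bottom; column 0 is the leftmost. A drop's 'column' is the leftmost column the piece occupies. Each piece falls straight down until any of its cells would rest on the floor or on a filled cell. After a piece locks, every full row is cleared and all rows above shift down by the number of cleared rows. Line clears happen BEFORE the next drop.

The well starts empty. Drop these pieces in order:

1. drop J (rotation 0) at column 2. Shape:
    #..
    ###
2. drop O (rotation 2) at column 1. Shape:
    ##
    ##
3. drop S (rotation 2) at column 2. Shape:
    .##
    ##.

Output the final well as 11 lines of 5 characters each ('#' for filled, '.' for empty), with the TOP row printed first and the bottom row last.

Answer: .....
.....
.....
.....
.....
...##
..##.
.##..
.##..
..#..
..###

Derivation:
Drop 1: J rot0 at col 2 lands with bottom-row=0; cleared 0 line(s) (total 0); column heights now [0 0 2 1 1], max=2
Drop 2: O rot2 at col 1 lands with bottom-row=2; cleared 0 line(s) (total 0); column heights now [0 4 4 1 1], max=4
Drop 3: S rot2 at col 2 lands with bottom-row=4; cleared 0 line(s) (total 0); column heights now [0 4 5 6 6], max=6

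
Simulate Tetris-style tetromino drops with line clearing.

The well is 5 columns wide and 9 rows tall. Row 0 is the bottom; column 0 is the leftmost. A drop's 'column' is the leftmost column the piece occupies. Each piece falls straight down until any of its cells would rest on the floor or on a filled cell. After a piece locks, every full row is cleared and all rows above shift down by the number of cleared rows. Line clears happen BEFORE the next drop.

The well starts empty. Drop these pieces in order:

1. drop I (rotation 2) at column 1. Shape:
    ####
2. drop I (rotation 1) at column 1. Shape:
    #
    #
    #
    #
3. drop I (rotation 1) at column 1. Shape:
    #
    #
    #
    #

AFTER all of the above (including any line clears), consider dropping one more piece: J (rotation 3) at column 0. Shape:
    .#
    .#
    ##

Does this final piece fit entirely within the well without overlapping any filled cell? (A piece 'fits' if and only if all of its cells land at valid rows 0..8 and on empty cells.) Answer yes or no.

Answer: no

Derivation:
Drop 1: I rot2 at col 1 lands with bottom-row=0; cleared 0 line(s) (total 0); column heights now [0 1 1 1 1], max=1
Drop 2: I rot1 at col 1 lands with bottom-row=1; cleared 0 line(s) (total 0); column heights now [0 5 1 1 1], max=5
Drop 3: I rot1 at col 1 lands with bottom-row=5; cleared 0 line(s) (total 0); column heights now [0 9 1 1 1], max=9
Test piece J rot3 at col 0 (width 2): heights before test = [0 9 1 1 1]; fits = False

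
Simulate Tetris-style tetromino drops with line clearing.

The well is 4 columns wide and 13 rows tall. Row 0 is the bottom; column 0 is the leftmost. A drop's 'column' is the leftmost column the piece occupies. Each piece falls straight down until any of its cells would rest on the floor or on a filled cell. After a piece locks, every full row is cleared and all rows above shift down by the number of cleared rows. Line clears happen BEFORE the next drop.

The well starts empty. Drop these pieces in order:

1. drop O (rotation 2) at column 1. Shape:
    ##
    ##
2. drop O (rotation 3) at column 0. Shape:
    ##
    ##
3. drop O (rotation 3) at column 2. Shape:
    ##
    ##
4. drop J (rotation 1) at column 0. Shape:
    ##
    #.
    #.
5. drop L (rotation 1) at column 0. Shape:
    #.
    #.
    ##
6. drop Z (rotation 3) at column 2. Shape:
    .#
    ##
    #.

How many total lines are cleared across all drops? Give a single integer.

Drop 1: O rot2 at col 1 lands with bottom-row=0; cleared 0 line(s) (total 0); column heights now [0 2 2 0], max=2
Drop 2: O rot3 at col 0 lands with bottom-row=2; cleared 0 line(s) (total 0); column heights now [4 4 2 0], max=4
Drop 3: O rot3 at col 2 lands with bottom-row=2; cleared 2 line(s) (total 2); column heights now [0 2 2 0], max=2
Drop 4: J rot1 at col 0 lands with bottom-row=0; cleared 0 line(s) (total 2); column heights now [3 3 2 0], max=3
Drop 5: L rot1 at col 0 lands with bottom-row=3; cleared 0 line(s) (total 2); column heights now [6 4 2 0], max=6
Drop 6: Z rot3 at col 2 lands with bottom-row=2; cleared 1 line(s) (total 3); column heights now [5 3 3 4], max=5

Answer: 3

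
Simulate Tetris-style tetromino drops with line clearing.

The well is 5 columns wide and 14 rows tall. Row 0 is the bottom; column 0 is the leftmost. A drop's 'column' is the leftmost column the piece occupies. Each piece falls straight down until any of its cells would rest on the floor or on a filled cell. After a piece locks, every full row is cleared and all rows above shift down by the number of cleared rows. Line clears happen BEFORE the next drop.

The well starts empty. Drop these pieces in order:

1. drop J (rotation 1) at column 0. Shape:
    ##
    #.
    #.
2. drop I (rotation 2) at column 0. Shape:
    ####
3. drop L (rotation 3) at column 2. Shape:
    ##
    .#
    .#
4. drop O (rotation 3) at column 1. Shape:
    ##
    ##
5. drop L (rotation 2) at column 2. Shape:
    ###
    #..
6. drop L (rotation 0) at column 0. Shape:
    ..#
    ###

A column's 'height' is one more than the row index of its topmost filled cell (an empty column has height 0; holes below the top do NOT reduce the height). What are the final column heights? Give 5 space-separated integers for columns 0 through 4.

Answer: 12 12 13 11 11

Derivation:
Drop 1: J rot1 at col 0 lands with bottom-row=0; cleared 0 line(s) (total 0); column heights now [3 3 0 0 0], max=3
Drop 2: I rot2 at col 0 lands with bottom-row=3; cleared 0 line(s) (total 0); column heights now [4 4 4 4 0], max=4
Drop 3: L rot3 at col 2 lands with bottom-row=4; cleared 0 line(s) (total 0); column heights now [4 4 7 7 0], max=7
Drop 4: O rot3 at col 1 lands with bottom-row=7; cleared 0 line(s) (total 0); column heights now [4 9 9 7 0], max=9
Drop 5: L rot2 at col 2 lands with bottom-row=9; cleared 0 line(s) (total 0); column heights now [4 9 11 11 11], max=11
Drop 6: L rot0 at col 0 lands with bottom-row=11; cleared 0 line(s) (total 0); column heights now [12 12 13 11 11], max=13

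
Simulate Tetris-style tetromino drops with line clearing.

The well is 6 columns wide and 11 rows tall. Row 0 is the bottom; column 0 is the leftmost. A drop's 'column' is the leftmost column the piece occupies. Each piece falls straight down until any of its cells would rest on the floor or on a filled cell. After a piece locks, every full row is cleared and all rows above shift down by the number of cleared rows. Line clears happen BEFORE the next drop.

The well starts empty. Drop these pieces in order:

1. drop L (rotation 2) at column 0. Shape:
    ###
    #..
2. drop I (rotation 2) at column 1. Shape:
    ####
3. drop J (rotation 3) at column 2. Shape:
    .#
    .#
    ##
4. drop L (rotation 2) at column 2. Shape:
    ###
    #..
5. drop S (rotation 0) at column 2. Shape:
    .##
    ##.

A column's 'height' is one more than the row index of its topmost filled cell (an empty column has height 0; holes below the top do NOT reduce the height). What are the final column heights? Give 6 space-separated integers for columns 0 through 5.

Drop 1: L rot2 at col 0 lands with bottom-row=0; cleared 0 line(s) (total 0); column heights now [2 2 2 0 0 0], max=2
Drop 2: I rot2 at col 1 lands with bottom-row=2; cleared 0 line(s) (total 0); column heights now [2 3 3 3 3 0], max=3
Drop 3: J rot3 at col 2 lands with bottom-row=3; cleared 0 line(s) (total 0); column heights now [2 3 4 6 3 0], max=6
Drop 4: L rot2 at col 2 lands with bottom-row=5; cleared 0 line(s) (total 0); column heights now [2 3 7 7 7 0], max=7
Drop 5: S rot0 at col 2 lands with bottom-row=7; cleared 0 line(s) (total 0); column heights now [2 3 8 9 9 0], max=9

Answer: 2 3 8 9 9 0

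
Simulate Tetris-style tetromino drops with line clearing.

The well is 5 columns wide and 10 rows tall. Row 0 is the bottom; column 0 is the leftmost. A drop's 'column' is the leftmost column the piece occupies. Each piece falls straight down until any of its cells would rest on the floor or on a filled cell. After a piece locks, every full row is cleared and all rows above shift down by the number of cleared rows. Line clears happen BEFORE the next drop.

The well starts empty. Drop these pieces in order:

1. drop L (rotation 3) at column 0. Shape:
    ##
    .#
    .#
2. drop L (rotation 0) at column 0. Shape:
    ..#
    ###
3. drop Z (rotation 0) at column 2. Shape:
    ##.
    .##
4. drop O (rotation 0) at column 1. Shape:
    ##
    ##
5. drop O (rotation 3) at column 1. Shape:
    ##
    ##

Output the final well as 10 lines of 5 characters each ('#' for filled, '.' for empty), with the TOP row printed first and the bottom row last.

Drop 1: L rot3 at col 0 lands with bottom-row=0; cleared 0 line(s) (total 0); column heights now [3 3 0 0 0], max=3
Drop 2: L rot0 at col 0 lands with bottom-row=3; cleared 0 line(s) (total 0); column heights now [4 4 5 0 0], max=5
Drop 3: Z rot0 at col 2 lands with bottom-row=4; cleared 0 line(s) (total 0); column heights now [4 4 6 6 5], max=6
Drop 4: O rot0 at col 1 lands with bottom-row=6; cleared 0 line(s) (total 0); column heights now [4 8 8 6 5], max=8
Drop 5: O rot3 at col 1 lands with bottom-row=8; cleared 0 line(s) (total 0); column heights now [4 10 10 6 5], max=10

Answer: .##..
.##..
.##..
.##..
..##.
..###
###..
##...
.#...
.#...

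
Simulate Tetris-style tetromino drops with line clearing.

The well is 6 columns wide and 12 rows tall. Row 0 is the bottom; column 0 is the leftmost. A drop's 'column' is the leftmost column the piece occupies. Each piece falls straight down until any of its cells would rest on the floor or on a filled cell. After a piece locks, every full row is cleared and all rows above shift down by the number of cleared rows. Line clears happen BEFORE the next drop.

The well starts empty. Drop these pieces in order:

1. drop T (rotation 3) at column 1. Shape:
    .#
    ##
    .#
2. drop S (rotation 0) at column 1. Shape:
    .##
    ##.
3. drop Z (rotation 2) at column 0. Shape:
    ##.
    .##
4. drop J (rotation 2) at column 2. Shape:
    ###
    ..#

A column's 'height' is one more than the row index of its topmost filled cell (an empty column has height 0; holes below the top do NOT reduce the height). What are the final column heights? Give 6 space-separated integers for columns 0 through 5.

Drop 1: T rot3 at col 1 lands with bottom-row=0; cleared 0 line(s) (total 0); column heights now [0 2 3 0 0 0], max=3
Drop 2: S rot0 at col 1 lands with bottom-row=3; cleared 0 line(s) (total 0); column heights now [0 4 5 5 0 0], max=5
Drop 3: Z rot2 at col 0 lands with bottom-row=5; cleared 0 line(s) (total 0); column heights now [7 7 6 5 0 0], max=7
Drop 4: J rot2 at col 2 lands with bottom-row=5; cleared 0 line(s) (total 0); column heights now [7 7 7 7 7 0], max=7

Answer: 7 7 7 7 7 0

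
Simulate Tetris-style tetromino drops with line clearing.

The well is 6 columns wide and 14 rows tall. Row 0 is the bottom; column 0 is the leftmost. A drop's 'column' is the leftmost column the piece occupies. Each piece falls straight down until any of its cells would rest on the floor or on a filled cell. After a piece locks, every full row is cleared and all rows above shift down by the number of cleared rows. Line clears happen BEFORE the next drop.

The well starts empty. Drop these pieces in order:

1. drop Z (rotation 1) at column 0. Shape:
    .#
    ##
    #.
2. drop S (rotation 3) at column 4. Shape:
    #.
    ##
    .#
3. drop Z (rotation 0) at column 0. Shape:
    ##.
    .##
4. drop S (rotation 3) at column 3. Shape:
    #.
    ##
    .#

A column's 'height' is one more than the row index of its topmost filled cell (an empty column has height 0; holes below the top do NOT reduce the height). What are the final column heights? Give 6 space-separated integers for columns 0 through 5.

Drop 1: Z rot1 at col 0 lands with bottom-row=0; cleared 0 line(s) (total 0); column heights now [2 3 0 0 0 0], max=3
Drop 2: S rot3 at col 4 lands with bottom-row=0; cleared 0 line(s) (total 0); column heights now [2 3 0 0 3 2], max=3
Drop 3: Z rot0 at col 0 lands with bottom-row=3; cleared 0 line(s) (total 0); column heights now [5 5 4 0 3 2], max=5
Drop 4: S rot3 at col 3 lands with bottom-row=3; cleared 0 line(s) (total 0); column heights now [5 5 4 6 5 2], max=6

Answer: 5 5 4 6 5 2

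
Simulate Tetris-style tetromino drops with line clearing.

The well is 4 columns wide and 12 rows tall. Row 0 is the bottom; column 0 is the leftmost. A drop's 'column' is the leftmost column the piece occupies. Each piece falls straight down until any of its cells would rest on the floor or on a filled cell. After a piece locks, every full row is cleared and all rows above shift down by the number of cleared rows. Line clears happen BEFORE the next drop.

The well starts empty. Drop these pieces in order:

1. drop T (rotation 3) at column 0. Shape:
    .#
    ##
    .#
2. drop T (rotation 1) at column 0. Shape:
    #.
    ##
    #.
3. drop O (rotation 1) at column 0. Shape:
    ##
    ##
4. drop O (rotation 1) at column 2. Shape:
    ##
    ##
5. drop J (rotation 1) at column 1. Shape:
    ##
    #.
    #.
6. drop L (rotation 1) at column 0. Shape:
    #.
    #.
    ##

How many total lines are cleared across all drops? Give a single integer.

Answer: 1

Derivation:
Drop 1: T rot3 at col 0 lands with bottom-row=0; cleared 0 line(s) (total 0); column heights now [2 3 0 0], max=3
Drop 2: T rot1 at col 0 lands with bottom-row=2; cleared 0 line(s) (total 0); column heights now [5 4 0 0], max=5
Drop 3: O rot1 at col 0 lands with bottom-row=5; cleared 0 line(s) (total 0); column heights now [7 7 0 0], max=7
Drop 4: O rot1 at col 2 lands with bottom-row=0; cleared 1 line(s) (total 1); column heights now [6 6 1 1], max=6
Drop 5: J rot1 at col 1 lands with bottom-row=6; cleared 0 line(s) (total 1); column heights now [6 9 9 1], max=9
Drop 6: L rot1 at col 0 lands with bottom-row=9; cleared 0 line(s) (total 1); column heights now [12 10 9 1], max=12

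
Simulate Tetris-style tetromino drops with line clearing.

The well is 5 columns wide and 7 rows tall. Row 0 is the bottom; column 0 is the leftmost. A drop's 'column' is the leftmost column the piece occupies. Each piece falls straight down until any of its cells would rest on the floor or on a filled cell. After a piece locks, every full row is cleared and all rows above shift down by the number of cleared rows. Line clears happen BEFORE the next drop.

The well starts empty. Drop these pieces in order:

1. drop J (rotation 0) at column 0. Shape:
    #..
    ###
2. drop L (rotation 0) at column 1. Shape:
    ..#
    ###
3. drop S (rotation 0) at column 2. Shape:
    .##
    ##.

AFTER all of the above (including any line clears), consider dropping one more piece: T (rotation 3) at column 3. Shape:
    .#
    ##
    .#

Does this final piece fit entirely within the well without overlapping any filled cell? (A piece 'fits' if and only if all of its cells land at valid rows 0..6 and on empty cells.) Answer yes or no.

Drop 1: J rot0 at col 0 lands with bottom-row=0; cleared 0 line(s) (total 0); column heights now [2 1 1 0 0], max=2
Drop 2: L rot0 at col 1 lands with bottom-row=1; cleared 0 line(s) (total 0); column heights now [2 2 2 3 0], max=3
Drop 3: S rot0 at col 2 lands with bottom-row=3; cleared 0 line(s) (total 0); column heights now [2 2 4 5 5], max=5
Test piece T rot3 at col 3 (width 2): heights before test = [2 2 4 5 5]; fits = False

Answer: no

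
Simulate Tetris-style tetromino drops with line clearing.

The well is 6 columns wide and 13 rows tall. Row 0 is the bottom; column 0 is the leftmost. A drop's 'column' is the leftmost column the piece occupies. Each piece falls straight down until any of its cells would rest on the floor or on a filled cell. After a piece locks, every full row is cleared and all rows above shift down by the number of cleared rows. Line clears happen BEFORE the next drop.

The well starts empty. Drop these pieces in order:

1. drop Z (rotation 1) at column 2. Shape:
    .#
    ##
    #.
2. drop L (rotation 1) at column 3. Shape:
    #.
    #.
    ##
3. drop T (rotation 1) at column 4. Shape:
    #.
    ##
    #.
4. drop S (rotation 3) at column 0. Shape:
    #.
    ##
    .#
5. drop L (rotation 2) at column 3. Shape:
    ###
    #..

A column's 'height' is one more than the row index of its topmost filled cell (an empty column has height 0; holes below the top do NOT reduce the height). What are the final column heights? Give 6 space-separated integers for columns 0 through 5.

Drop 1: Z rot1 at col 2 lands with bottom-row=0; cleared 0 line(s) (total 0); column heights now [0 0 2 3 0 0], max=3
Drop 2: L rot1 at col 3 lands with bottom-row=3; cleared 0 line(s) (total 0); column heights now [0 0 2 6 4 0], max=6
Drop 3: T rot1 at col 4 lands with bottom-row=4; cleared 0 line(s) (total 0); column heights now [0 0 2 6 7 6], max=7
Drop 4: S rot3 at col 0 lands with bottom-row=0; cleared 0 line(s) (total 0); column heights now [3 2 2 6 7 6], max=7
Drop 5: L rot2 at col 3 lands with bottom-row=6; cleared 0 line(s) (total 0); column heights now [3 2 2 8 8 8], max=8

Answer: 3 2 2 8 8 8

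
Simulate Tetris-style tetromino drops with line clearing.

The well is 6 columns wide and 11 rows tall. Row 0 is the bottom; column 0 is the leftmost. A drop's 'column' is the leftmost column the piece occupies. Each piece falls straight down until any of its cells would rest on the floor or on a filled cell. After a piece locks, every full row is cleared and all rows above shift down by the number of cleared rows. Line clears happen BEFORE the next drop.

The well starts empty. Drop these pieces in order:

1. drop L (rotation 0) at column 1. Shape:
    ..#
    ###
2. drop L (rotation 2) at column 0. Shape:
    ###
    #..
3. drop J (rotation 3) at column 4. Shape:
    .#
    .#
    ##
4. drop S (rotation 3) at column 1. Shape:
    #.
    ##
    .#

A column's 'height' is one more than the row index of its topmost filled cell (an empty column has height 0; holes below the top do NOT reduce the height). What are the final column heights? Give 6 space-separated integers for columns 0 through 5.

Drop 1: L rot0 at col 1 lands with bottom-row=0; cleared 0 line(s) (total 0); column heights now [0 1 1 2 0 0], max=2
Drop 2: L rot2 at col 0 lands with bottom-row=0; cleared 0 line(s) (total 0); column heights now [2 2 2 2 0 0], max=2
Drop 3: J rot3 at col 4 lands with bottom-row=0; cleared 1 line(s) (total 1); column heights now [1 1 1 1 0 2], max=2
Drop 4: S rot3 at col 1 lands with bottom-row=1; cleared 0 line(s) (total 1); column heights now [1 4 3 1 0 2], max=4

Answer: 1 4 3 1 0 2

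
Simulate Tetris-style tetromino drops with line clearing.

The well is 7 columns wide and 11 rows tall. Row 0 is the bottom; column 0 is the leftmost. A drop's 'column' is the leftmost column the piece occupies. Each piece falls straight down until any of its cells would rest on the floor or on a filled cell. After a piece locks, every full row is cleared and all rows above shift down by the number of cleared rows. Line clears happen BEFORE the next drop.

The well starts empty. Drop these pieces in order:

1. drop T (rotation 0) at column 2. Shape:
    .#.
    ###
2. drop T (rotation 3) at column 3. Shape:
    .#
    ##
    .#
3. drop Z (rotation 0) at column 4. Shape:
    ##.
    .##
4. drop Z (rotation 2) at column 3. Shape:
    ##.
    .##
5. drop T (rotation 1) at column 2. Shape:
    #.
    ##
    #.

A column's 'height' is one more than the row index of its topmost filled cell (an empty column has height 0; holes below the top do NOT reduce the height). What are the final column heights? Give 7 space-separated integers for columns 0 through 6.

Drop 1: T rot0 at col 2 lands with bottom-row=0; cleared 0 line(s) (total 0); column heights now [0 0 1 2 1 0 0], max=2
Drop 2: T rot3 at col 3 lands with bottom-row=1; cleared 0 line(s) (total 0); column heights now [0 0 1 3 4 0 0], max=4
Drop 3: Z rot0 at col 4 lands with bottom-row=3; cleared 0 line(s) (total 0); column heights now [0 0 1 3 5 5 4], max=5
Drop 4: Z rot2 at col 3 lands with bottom-row=5; cleared 0 line(s) (total 0); column heights now [0 0 1 7 7 6 4], max=7
Drop 5: T rot1 at col 2 lands with bottom-row=6; cleared 0 line(s) (total 0); column heights now [0 0 9 8 7 6 4], max=9

Answer: 0 0 9 8 7 6 4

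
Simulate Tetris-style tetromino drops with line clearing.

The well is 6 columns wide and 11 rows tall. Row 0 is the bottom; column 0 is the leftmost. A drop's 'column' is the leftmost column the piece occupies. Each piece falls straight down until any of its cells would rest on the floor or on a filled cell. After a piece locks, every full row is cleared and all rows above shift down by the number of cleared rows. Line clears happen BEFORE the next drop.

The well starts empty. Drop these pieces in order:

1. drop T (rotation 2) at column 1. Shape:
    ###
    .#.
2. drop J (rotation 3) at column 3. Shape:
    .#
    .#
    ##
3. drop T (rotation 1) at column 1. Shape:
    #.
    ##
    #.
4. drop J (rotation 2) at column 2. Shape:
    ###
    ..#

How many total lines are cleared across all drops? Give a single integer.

Answer: 0

Derivation:
Drop 1: T rot2 at col 1 lands with bottom-row=0; cleared 0 line(s) (total 0); column heights now [0 2 2 2 0 0], max=2
Drop 2: J rot3 at col 3 lands with bottom-row=2; cleared 0 line(s) (total 0); column heights now [0 2 2 3 5 0], max=5
Drop 3: T rot1 at col 1 lands with bottom-row=2; cleared 0 line(s) (total 0); column heights now [0 5 4 3 5 0], max=5
Drop 4: J rot2 at col 2 lands with bottom-row=5; cleared 0 line(s) (total 0); column heights now [0 5 7 7 7 0], max=7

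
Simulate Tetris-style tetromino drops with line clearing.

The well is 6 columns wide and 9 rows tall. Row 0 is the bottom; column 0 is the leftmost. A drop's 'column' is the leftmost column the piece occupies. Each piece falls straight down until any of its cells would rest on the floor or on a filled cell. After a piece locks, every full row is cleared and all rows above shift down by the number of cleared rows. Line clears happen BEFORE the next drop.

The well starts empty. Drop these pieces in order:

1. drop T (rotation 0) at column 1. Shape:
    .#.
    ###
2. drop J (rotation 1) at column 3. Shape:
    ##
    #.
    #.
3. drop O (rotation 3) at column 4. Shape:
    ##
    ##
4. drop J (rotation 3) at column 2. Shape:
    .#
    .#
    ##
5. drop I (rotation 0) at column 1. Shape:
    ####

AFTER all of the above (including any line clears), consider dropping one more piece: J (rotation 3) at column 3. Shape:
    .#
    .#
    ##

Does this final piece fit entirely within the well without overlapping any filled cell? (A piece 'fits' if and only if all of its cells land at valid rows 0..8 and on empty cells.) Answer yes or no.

Drop 1: T rot0 at col 1 lands with bottom-row=0; cleared 0 line(s) (total 0); column heights now [0 1 2 1 0 0], max=2
Drop 2: J rot1 at col 3 lands with bottom-row=1; cleared 0 line(s) (total 0); column heights now [0 1 2 4 4 0], max=4
Drop 3: O rot3 at col 4 lands with bottom-row=4; cleared 0 line(s) (total 0); column heights now [0 1 2 4 6 6], max=6
Drop 4: J rot3 at col 2 lands with bottom-row=4; cleared 0 line(s) (total 0); column heights now [0 1 5 7 6 6], max=7
Drop 5: I rot0 at col 1 lands with bottom-row=7; cleared 0 line(s) (total 0); column heights now [0 8 8 8 8 6], max=8
Test piece J rot3 at col 3 (width 2): heights before test = [0 8 8 8 8 6]; fits = False

Answer: no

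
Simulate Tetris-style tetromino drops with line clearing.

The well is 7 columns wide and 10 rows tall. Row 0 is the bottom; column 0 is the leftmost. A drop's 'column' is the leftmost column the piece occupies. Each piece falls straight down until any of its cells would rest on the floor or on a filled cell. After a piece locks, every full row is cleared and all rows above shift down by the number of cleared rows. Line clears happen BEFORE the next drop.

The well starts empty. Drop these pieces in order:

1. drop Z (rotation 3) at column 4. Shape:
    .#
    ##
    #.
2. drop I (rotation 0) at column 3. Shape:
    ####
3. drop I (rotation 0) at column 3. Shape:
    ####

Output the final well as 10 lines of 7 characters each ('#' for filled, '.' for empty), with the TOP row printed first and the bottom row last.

Drop 1: Z rot3 at col 4 lands with bottom-row=0; cleared 0 line(s) (total 0); column heights now [0 0 0 0 2 3 0], max=3
Drop 2: I rot0 at col 3 lands with bottom-row=3; cleared 0 line(s) (total 0); column heights now [0 0 0 4 4 4 4], max=4
Drop 3: I rot0 at col 3 lands with bottom-row=4; cleared 0 line(s) (total 0); column heights now [0 0 0 5 5 5 5], max=5

Answer: .......
.......
.......
.......
.......
...####
...####
.....#.
....##.
....#..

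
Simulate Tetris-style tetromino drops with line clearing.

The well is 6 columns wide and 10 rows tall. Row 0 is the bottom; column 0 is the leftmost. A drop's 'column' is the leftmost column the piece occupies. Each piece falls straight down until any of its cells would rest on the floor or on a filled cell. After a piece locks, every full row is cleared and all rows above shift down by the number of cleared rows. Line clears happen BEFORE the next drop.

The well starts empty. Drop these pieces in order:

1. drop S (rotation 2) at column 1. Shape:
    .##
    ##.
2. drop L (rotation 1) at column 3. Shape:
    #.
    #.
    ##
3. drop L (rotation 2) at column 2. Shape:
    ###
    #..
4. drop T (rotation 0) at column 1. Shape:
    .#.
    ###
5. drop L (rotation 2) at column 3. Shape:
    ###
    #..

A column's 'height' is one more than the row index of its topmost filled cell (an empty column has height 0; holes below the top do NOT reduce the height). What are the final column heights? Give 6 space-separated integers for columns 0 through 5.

Drop 1: S rot2 at col 1 lands with bottom-row=0; cleared 0 line(s) (total 0); column heights now [0 1 2 2 0 0], max=2
Drop 2: L rot1 at col 3 lands with bottom-row=2; cleared 0 line(s) (total 0); column heights now [0 1 2 5 3 0], max=5
Drop 3: L rot2 at col 2 lands with bottom-row=4; cleared 0 line(s) (total 0); column heights now [0 1 6 6 6 0], max=6
Drop 4: T rot0 at col 1 lands with bottom-row=6; cleared 0 line(s) (total 0); column heights now [0 7 8 7 6 0], max=8
Drop 5: L rot2 at col 3 lands with bottom-row=7; cleared 0 line(s) (total 0); column heights now [0 7 8 9 9 9], max=9

Answer: 0 7 8 9 9 9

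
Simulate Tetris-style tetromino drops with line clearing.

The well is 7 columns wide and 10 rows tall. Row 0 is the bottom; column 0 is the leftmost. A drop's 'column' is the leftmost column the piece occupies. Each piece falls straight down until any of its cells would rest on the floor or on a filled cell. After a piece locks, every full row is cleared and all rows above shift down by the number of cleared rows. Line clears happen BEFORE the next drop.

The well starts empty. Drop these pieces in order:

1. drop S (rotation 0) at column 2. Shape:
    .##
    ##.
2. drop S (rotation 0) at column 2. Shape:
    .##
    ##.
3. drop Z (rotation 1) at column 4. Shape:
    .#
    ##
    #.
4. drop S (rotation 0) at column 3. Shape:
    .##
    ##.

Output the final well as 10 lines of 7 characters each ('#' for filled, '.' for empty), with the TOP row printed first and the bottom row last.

Drop 1: S rot0 at col 2 lands with bottom-row=0; cleared 0 line(s) (total 0); column heights now [0 0 1 2 2 0 0], max=2
Drop 2: S rot0 at col 2 lands with bottom-row=2; cleared 0 line(s) (total 0); column heights now [0 0 3 4 4 0 0], max=4
Drop 3: Z rot1 at col 4 lands with bottom-row=4; cleared 0 line(s) (total 0); column heights now [0 0 3 4 6 7 0], max=7
Drop 4: S rot0 at col 3 lands with bottom-row=6; cleared 0 line(s) (total 0); column heights now [0 0 3 7 8 8 0], max=8

Answer: .......
.......
....##.
...###.
....##.
....#..
...##..
..##...
...##..
..##...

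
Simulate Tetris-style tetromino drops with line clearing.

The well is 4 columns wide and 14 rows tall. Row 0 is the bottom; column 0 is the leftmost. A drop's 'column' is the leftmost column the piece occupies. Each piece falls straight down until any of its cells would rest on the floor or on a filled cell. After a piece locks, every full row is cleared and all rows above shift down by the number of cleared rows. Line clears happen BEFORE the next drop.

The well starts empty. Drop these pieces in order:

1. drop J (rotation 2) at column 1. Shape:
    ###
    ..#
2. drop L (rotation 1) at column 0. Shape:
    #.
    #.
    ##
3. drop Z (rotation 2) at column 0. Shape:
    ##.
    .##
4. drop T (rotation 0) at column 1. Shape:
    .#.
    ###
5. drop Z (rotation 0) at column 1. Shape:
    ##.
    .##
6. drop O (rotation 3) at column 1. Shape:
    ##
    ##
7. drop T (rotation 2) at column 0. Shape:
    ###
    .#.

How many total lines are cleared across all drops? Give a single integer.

Drop 1: J rot2 at col 1 lands with bottom-row=0; cleared 0 line(s) (total 0); column heights now [0 2 2 2], max=2
Drop 2: L rot1 at col 0 lands with bottom-row=2; cleared 0 line(s) (total 0); column heights now [5 3 2 2], max=5
Drop 3: Z rot2 at col 0 lands with bottom-row=4; cleared 0 line(s) (total 0); column heights now [6 6 5 2], max=6
Drop 4: T rot0 at col 1 lands with bottom-row=6; cleared 0 line(s) (total 0); column heights now [6 7 8 7], max=8
Drop 5: Z rot0 at col 1 lands with bottom-row=8; cleared 0 line(s) (total 0); column heights now [6 10 10 9], max=10
Drop 6: O rot3 at col 1 lands with bottom-row=10; cleared 0 line(s) (total 0); column heights now [6 12 12 9], max=12
Drop 7: T rot2 at col 0 lands with bottom-row=12; cleared 0 line(s) (total 0); column heights now [14 14 14 9], max=14

Answer: 0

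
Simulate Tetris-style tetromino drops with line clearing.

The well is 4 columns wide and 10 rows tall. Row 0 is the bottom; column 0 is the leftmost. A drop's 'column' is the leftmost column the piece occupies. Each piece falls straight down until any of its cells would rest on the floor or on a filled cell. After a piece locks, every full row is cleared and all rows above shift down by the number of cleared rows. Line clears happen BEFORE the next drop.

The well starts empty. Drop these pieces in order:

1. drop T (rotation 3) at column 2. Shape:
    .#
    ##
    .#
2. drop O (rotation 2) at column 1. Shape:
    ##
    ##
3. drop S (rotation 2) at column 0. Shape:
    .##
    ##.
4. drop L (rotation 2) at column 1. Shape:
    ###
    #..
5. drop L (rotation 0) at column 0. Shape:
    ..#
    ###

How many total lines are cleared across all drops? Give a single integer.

Drop 1: T rot3 at col 2 lands with bottom-row=0; cleared 0 line(s) (total 0); column heights now [0 0 2 3], max=3
Drop 2: O rot2 at col 1 lands with bottom-row=2; cleared 0 line(s) (total 0); column heights now [0 4 4 3], max=4
Drop 3: S rot2 at col 0 lands with bottom-row=4; cleared 0 line(s) (total 0); column heights now [5 6 6 3], max=6
Drop 4: L rot2 at col 1 lands with bottom-row=6; cleared 0 line(s) (total 0); column heights now [5 8 8 8], max=8
Drop 5: L rot0 at col 0 lands with bottom-row=8; cleared 0 line(s) (total 0); column heights now [9 9 10 8], max=10

Answer: 0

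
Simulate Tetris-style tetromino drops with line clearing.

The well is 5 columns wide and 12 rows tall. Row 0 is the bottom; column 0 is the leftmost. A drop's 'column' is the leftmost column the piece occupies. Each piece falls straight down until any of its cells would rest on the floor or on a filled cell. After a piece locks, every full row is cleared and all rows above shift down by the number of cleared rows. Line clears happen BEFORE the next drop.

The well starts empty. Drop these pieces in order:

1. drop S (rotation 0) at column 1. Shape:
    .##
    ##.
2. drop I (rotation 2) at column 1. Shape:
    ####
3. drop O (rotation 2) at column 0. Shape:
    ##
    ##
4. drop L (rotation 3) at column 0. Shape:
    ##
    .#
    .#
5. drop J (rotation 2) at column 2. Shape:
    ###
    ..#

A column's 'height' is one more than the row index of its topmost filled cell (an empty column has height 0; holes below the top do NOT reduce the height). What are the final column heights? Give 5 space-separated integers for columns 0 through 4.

Answer: 7 7 3 3 4

Derivation:
Drop 1: S rot0 at col 1 lands with bottom-row=0; cleared 0 line(s) (total 0); column heights now [0 1 2 2 0], max=2
Drop 2: I rot2 at col 1 lands with bottom-row=2; cleared 0 line(s) (total 0); column heights now [0 3 3 3 3], max=3
Drop 3: O rot2 at col 0 lands with bottom-row=3; cleared 0 line(s) (total 0); column heights now [5 5 3 3 3], max=5
Drop 4: L rot3 at col 0 lands with bottom-row=5; cleared 0 line(s) (total 0); column heights now [8 8 3 3 3], max=8
Drop 5: J rot2 at col 2 lands with bottom-row=3; cleared 1 line(s) (total 1); column heights now [7 7 3 3 4], max=7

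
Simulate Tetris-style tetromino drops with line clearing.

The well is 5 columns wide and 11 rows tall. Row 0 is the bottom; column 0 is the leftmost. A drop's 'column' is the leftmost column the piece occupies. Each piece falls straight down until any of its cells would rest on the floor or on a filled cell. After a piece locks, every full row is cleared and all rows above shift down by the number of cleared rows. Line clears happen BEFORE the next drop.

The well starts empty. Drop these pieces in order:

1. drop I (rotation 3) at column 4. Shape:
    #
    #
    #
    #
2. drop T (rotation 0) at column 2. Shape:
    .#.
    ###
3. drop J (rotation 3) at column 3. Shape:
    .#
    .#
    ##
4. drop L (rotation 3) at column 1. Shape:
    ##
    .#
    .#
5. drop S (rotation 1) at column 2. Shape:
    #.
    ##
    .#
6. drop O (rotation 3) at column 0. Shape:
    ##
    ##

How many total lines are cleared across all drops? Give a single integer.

Drop 1: I rot3 at col 4 lands with bottom-row=0; cleared 0 line(s) (total 0); column heights now [0 0 0 0 4], max=4
Drop 2: T rot0 at col 2 lands with bottom-row=4; cleared 0 line(s) (total 0); column heights now [0 0 5 6 5], max=6
Drop 3: J rot3 at col 3 lands with bottom-row=6; cleared 0 line(s) (total 0); column heights now [0 0 5 7 9], max=9
Drop 4: L rot3 at col 1 lands with bottom-row=5; cleared 0 line(s) (total 0); column heights now [0 8 8 7 9], max=9
Drop 5: S rot1 at col 2 lands with bottom-row=7; cleared 0 line(s) (total 0); column heights now [0 8 10 9 9], max=10
Drop 6: O rot3 at col 0 lands with bottom-row=8; cleared 1 line(s) (total 1); column heights now [9 9 9 8 8], max=9

Answer: 1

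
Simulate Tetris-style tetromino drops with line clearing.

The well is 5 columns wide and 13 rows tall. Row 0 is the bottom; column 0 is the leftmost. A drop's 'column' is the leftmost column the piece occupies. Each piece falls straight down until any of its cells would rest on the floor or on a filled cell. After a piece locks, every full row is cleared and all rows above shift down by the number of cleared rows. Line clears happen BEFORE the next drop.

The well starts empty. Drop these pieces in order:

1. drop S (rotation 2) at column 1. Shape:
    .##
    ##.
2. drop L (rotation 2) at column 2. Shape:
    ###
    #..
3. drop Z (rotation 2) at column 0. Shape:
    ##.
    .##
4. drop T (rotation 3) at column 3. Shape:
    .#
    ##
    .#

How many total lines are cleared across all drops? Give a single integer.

Answer: 0

Derivation:
Drop 1: S rot2 at col 1 lands with bottom-row=0; cleared 0 line(s) (total 0); column heights now [0 1 2 2 0], max=2
Drop 2: L rot2 at col 2 lands with bottom-row=2; cleared 0 line(s) (total 0); column heights now [0 1 4 4 4], max=4
Drop 3: Z rot2 at col 0 lands with bottom-row=4; cleared 0 line(s) (total 0); column heights now [6 6 5 4 4], max=6
Drop 4: T rot3 at col 3 lands with bottom-row=4; cleared 0 line(s) (total 0); column heights now [6 6 5 6 7], max=7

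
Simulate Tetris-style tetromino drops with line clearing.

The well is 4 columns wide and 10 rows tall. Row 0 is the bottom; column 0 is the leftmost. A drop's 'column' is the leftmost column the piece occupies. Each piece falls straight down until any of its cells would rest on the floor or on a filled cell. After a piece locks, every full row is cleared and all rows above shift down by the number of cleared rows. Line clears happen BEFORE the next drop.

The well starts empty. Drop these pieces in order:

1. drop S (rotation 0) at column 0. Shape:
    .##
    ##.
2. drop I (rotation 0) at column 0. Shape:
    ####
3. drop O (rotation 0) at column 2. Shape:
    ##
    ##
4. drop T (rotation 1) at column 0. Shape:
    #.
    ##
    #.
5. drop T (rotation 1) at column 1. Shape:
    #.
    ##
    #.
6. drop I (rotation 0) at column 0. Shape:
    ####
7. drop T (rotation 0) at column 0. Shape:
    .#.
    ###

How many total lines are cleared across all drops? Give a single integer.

Answer: 4

Derivation:
Drop 1: S rot0 at col 0 lands with bottom-row=0; cleared 0 line(s) (total 0); column heights now [1 2 2 0], max=2
Drop 2: I rot0 at col 0 lands with bottom-row=2; cleared 1 line(s) (total 1); column heights now [1 2 2 0], max=2
Drop 3: O rot0 at col 2 lands with bottom-row=2; cleared 0 line(s) (total 1); column heights now [1 2 4 4], max=4
Drop 4: T rot1 at col 0 lands with bottom-row=1; cleared 1 line(s) (total 2); column heights now [3 2 3 3], max=3
Drop 5: T rot1 at col 1 lands with bottom-row=2; cleared 1 line(s) (total 3); column heights now [2 4 3 0], max=4
Drop 6: I rot0 at col 0 lands with bottom-row=4; cleared 1 line(s) (total 4); column heights now [2 4 3 0], max=4
Drop 7: T rot0 at col 0 lands with bottom-row=4; cleared 0 line(s) (total 4); column heights now [5 6 5 0], max=6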